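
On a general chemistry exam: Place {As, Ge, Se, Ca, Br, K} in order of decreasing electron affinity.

Br, Se, Ge, As, K, Ca

K is in period 4, group 1; Ca is in period 4, group 2; Ge is in period 4, group 14; As is in period 4, group 15; Se is in period 4, group 16; Br is in period 4, group 17.
Electron affinity generally becomes more exothermic across a period toward the halogens and less exothermic down a group.
All lie in period 4; the across-period trend (electron affinity increases left to right) applies, with the exception below.
Note the exception: K has a higher electron affinity than Ca, contrary to the simple trend — adding an electron to Ca (ns²) has to open a new, higher-energy np subshell, which is unfavourable.
Note the exception: Ge has a higher electron affinity than As, contrary to the simple trend — adding an electron to As's half-filled 4p³ is unfavourable, so Ge (4p²) has the more exothermic EA.
Tabulated electron affinity (kJ/mol): K 48, Ca 2, Ge 119, As 78, Se 195, Br 325.
So from highest to lowest: Br > Se > Ge > As > K > Ca.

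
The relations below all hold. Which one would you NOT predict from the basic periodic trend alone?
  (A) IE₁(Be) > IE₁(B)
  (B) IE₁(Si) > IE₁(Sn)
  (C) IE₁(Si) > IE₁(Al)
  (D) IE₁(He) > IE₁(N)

(A)

The general trend: first ionisation energy increases across a period and decreases down a group.
(A) Be (period 2, group 2) vs B (period 2, group 13): the stated order contradicts the simple trend.
(B) Si (period 3, group 14) vs Sn (period 5, group 14): the stated order agrees with the simple trend.
(C) Si (period 3, group 14) vs Al (period 3, group 13): the stated order agrees with the simple trend.
(D) He (period 1, group 18) vs N (period 2, group 15): the stated order agrees with the simple trend.
The exception is (A): removing B's lone 2p electron is easier than breaking Be's filled 2s².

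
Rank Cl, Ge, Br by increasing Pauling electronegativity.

Ge < Br < Cl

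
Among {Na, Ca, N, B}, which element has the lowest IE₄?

Ca

After 3 electrons have been removed, what remains? Na³⁺ is already 2 electrons into the core; Ca³⁺ is already 1 electron into the core; N³⁺ still has 2 valence electrons; B³⁺ is the bare [He] core.
Usually core removal costs more than valence removal, but here the competition is close: a tightly held n=2 valence electron can cost more to remove than an n=3 core electron, so the actual values have to decide it.
Approximate IE_4 values (kJ/mol): Na 9543, Ca 6491, N 7475, B 25026.
Hence IE_4: Ca < N < Na < B.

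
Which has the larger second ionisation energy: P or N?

Consider each +1 ion: P⁺ still has 4 valence electrons; N⁺ still has 4 valence electrons.
All are still removing valence electrons, so compare the +1 ions as you would atoms: IE_2 generally rises across a period (higher Z_eff) and falls down a group (larger shell), subject to the usual subshell exceptions.
Valence configurations: P⁺ [Ne]3s²3p², N⁺ [He]2s²2p².
Tabulated IE_2 (kJ/mol): P 1907, N 2856.
Putting it together, IE_2: P < N.

N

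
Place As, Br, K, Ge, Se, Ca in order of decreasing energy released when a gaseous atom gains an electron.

K is in period 4, group 1; Ca is in period 4, group 2; Ge is in period 4, group 14; As is in period 4, group 15; Se is in period 4, group 16; Br is in period 4, group 17.
Atoms with high Z_eff and room in the valence shell (especially the halogens) have the most exothermic electron affinities.
All lie in period 4; the across-period trend (electron affinity increases left to right) applies, with the exception below.
Note the exception: K has a higher electron affinity than Ca, contrary to the simple trend — adding an electron to Ca (ns²) has to open a new, higher-energy np subshell, which is unfavourable.
Note the exception: Ge has a higher electron affinity than As, contrary to the simple trend — adding an electron to As's half-filled 4p³ is unfavourable, so Ge (4p²) has the more exothermic EA.
Tabulated electron affinity (kJ/mol): K 48, Ca 2, Ge 119, As 78, Se 195, Br 325.
So from highest to lowest: Br > Se > Ge > As > K > Ca.

Br, Se, Ge, As, K, Ca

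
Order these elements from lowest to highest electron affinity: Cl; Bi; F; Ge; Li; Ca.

Ca < Li < Bi < Ge < F < Cl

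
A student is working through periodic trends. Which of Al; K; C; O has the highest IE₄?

The fourth ionization energy removes an electron from the +3 ion. For each element: Al³⁺ is the bare [Ne] core; K³⁺ is already 2 electrons into the core; C³⁺ still has 1 valence electron; O³⁺ still has 3 valence electrons.
Usually core removal costs more than valence removal, but here the competition is close: a tightly held n=2 valence electron can cost more to remove than an n=3 core electron, so the actual values have to decide it.
Valence configurations: C³⁺ [He]2s¹, O³⁺ [He]2s²2p¹.
Approximate IE_4 values (kJ/mol): Al 11577, K 5877, C 6223, O 7469.
Overall IE_4 order: K < C < O < Al.

Al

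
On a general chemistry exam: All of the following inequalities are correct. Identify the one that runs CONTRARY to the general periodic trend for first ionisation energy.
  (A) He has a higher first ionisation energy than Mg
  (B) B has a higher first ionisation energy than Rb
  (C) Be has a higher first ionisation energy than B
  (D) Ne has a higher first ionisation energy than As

(C)

The general trend: first ionisation energy increases across a period and decreases down a group.
(A) He (period 1, group 18) vs Mg (period 3, group 2): the stated order agrees with the simple trend.
(B) B (period 2, group 13) vs Rb (period 5, group 1): the stated order agrees with the simple trend.
(C) Be (period 2, group 2) vs B (period 2, group 13): the stated order contradicts the simple trend.
(D) Ne (period 2, group 18) vs As (period 4, group 15): the stated order agrees with the simple trend.
The exception is (C): removing B's lone 2p electron is easier than breaking Be's filled 2s².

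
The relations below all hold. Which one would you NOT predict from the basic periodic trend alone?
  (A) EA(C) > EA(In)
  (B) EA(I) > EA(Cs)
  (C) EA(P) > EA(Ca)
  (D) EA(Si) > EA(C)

(D)

The general trend: electron affinity increases across a period and decreases down a group.
(A) C (period 2, group 14) vs In (period 5, group 13): the stated order agrees with the simple trend.
(B) I (period 5, group 17) vs Cs (period 6, group 1): the stated order agrees with the simple trend.
(C) P (period 3, group 15) vs Ca (period 4, group 2): the stated order agrees with the simple trend.
(D) Si (period 3, group 14) vs C (period 2, group 14): the stated order contradicts the simple trend.
The exception is (D): Si's larger, more diffuse 3p orbitals accept an added electron slightly more readily than C's compact 2p.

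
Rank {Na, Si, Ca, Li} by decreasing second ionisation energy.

Li > Na > Si > Ca

Consider each +1 ion: Na⁺ is the bare [Ne] core; Si⁺ still has 3 valence electrons; Ca⁺ still has 1 valence electron; Li⁺ is the bare [He] core.
Pulling an electron out of a noble-gas core costs far more than removing a remaining valence electron, so Na and Li sit at the high end of IE_2.
Valence configurations: Si⁺ [Ne]3s²3p¹, Ca⁺ [Ar]4s¹.
The numbers (kJ/mol): Na 4562, Si 1577, Ca 1145, Li 7298.
Overall IE_2 order: Ca < Si < Na < Li.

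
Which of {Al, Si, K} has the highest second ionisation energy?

After 1 electron has been removed, what remains? Al⁺ still has 2 valence electrons; Si⁺ still has 3 valence electrons; K⁺ is the bare [Ar] core.
Breaking into a closed-shell core is much more expensive than removing a leftover valence electron — K has the largest IE_2 here.
Valence configurations: Al⁺ [Ne]3s², Si⁺ [Ne]3s²3p¹.
Si⁺ loses a lone 3p electron whereas Al⁺ must break into a filled 3s² pair, so IE_2(Al) > IE_2(Si) even though Si has the higher nuclear charge.
The numbers (kJ/mol): Al 1817, Si 1577, K 3052.
So the second ionization energies run Si < Al < K.

K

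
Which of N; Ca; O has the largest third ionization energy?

The third ionization energy removes an electron from the +2 ion. For each element: N²⁺ still has 3 valence electrons; Ca²⁺ is the bare [Ar] core; O²⁺ still has 4 valence electrons.
Usually core removal costs more than valence removal, but here the competition is close: a tightly held n=2 valence electron can cost more to remove than an n=3 core electron, so the actual values have to decide it.
Valence configurations: N²⁺ [He]2s²2p¹, O²⁺ [He]2s²2p².
Approximate IE_3 values (kJ/mol): N 4578, Ca 4912, O 5300.
Putting it together, IE_3: N < Ca < O.

O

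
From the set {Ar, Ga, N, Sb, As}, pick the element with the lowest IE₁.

N is in period 2, group 15; Ar is in period 3, group 18; Ga is in period 4, group 13; As is in period 4, group 15; Sb is in period 5, group 15.
Removing the outermost electron gets harder across a period and easier down a group.
Neither a single period nor a single group — weigh both effects.
Sb > Ga: the two effects oppose for this pair; the across-period effect wins (831 vs 579 kJ/mol).
As > Sb: As sits above Sb in group 15, so the down-group effect alone puts As higher.
N > As: N sits above As in group 15, so the down-group effect alone puts N higher.
Ar > N: period and group pull opposite ways; the across-period shift dominates (1521 vs 1402 kJ/mol).
Approximate values (kJ/mol): N 1402, Ar 1521, Ga 579, As 947, Sb 831.
The lowest IE₁ among these belongs to Ga.

Ga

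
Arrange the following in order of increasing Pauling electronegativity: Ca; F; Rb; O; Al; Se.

Electronegativity increases across a period and decreases down a group, tracking effective nuclear charge and atomic size.
These span different periods and groups, so the two trends combine.
Ca > Rb: both effects reinforce here, so Ca is clearly the higher of the two.
Al > Ca: relative to Ca, both the across-period and down-group shifts push Al's electronegativity up.
Se > Al: the two effects oppose for this pair; the across-period effect wins (2.55 vs 1.61).
O > Se: they share group 16; the group trend gives O the larger value.
F > O: F lies to the right of O in period 2, so the across-period effect alone puts F higher.
Tabulated electronegativity (Pauling): O 3.44, F 3.98, Al 1.61, Ca 1.00, Se 2.55, Rb 0.82.
So from lowest to highest: Rb < Ca < Al < Se < O < F.

Rb, Ca, Al, Se, O, F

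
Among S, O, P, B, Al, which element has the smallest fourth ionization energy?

The fourth ionization energy removes an electron from the +3 ion. For each element: S³⁺ still has 3 valence electrons; O³⁺ still has 3 valence electrons; P³⁺ still has 2 valence electrons; B³⁺ is the bare [He] core; Al³⁺ is the bare [Ne] core.
Pulling an electron out of a noble-gas core costs far more than removing a remaining valence electron, so Al and B sit at the high end of IE_4.
Valence configurations: S³⁺ [Ne]3s²3p¹, O³⁺ [He]2s²2p¹, P³⁺ [Ne]3s².
S³⁺ loses a lone 3p electron whereas P³⁺ must break into a filled 3s² pair, so IE_4(P) > IE_4(S) even though S has the higher nuclear charge.
Tabulated IE_4 (kJ/mol): S 4556, O 7469, P 4964, B 25026, Al 11577.
Overall IE_4 order: S < P < O < Al < B.

S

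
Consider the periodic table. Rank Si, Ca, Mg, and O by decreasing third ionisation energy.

The third ionization energy removes an electron from the +2 ion. For each element: Si²⁺ still has 2 valence electrons; Ca²⁺ is the bare [Ar] core; Mg²⁺ is the bare [Ne] core; O²⁺ still has 4 valence electrons.
Usually core removal costs more than valence removal, but here the competition is close: a tightly held n=2 valence electron can cost more to remove than an n=3 core electron, so the actual values have to decide it.
Valence configurations: Si²⁺ [Ne]3s², O²⁺ [He]2s²2p².
Tabulated IE_3 (kJ/mol): Si 3232, Ca 4912, Mg 7733, O 5300.
Overall IE_3 order: Si < Ca < O < Mg.

Mg > O > Ca > Si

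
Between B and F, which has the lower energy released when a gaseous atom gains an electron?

B

B is in period 2, group 13; F is in period 2, group 17.
Atoms with high Z_eff and room in the valence shell (especially the halogens) have the most exothermic electron affinities.
All lie in period 2, so electron affinity increases left to right.
So B has the lower energy released when a gaseous atom gains an electron (B < F).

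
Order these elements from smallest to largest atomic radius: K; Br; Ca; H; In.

H < Br < In < Ca < K

H is in period 1, group 1; K is in period 4, group 1; Ca is in period 4, group 2; Br is in period 4, group 17; In is in period 5, group 13.
Moving right in a period, electrons are added to the same shell under a stronger nuclear pull, so atoms get smaller; moving down, a new shell is opened and atoms get larger.
These span different periods and groups, so the two trends combine.
Br > H: period and group pull opposite ways; the down-group shift dominates (114 vs 32 pm).
In > Br: relative to Br, both the across-period and down-group shifts push In's atomic radius up.
Ca > In: period and group pull opposite ways; the across-period shift dominates (171 vs 142 pm).
K > Ca: both are in period 4; the period trend gives K the larger value.
Tabulated atomic radius (pm): H 32, K 196, Ca 171, Br 114, In 142.
So from smallest to largest: H < Br < In < Ca < K.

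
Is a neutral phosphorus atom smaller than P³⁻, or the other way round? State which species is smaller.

P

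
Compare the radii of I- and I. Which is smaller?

I

Forming I- adds 1 electron to I. More electron–electron repulsion in the same shell, with unchanged nuclear charge, lets the cloud expand.
An anion is larger than its parent atom: I- > I.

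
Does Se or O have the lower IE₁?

O is in period 2, group 16; Se is in period 4, group 16.
IE₁ increases left→right with effective nuclear charge and decreases top→bottom as the valence shell moves farther out.
All are in group 16, so first ionization energy increases up the group.
So Se has the lower IE₁ (Se < O).

Se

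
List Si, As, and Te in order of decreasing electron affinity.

Te > Si > As

Si is in period 3, group 14; As is in period 4, group 15; Te is in period 5, group 16.
Atoms with high Z_eff and room in the valence shell (especially the halogens) have the most exothermic electron affinities.
A diagonal step moves right (one effect) and down (the opposite effect) at once.
Si > As: period and group pull opposite ways; the down-group shift dominates (134 vs 78 kJ/mol).
Te > Si: period and group pull opposite ways; the across-period shift dominates (190 vs 134 kJ/mol).
For reference (kJ/mol): Si 134, As 78, Te 190.
So from highest to lowest: Te > Si > As.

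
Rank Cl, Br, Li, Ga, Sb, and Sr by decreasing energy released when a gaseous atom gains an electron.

Cl > Br > Sb > Li > Ga > Sr

Li is in period 2, group 1; Cl is in period 3, group 17; Ga is in period 4, group 13; Br is in period 4, group 17; Sr is in period 5, group 2; Sb is in period 5, group 15.
EA tends to increase across a period and decrease down a group, though the pattern is less regular than for IE or radius.
Here both period and group differ, so the two effects have to be weighed against each other.
Ga > Sr: relative to Sr, both the across-period and down-group shifts push Ga's electron affinity up.
Li > Ga: period and group pull opposite ways; the down-group shift dominates (60 vs 29 kJ/mol).
Sb > Li: the two effects oppose for this pair; the across-period effect wins (103 vs 60 kJ/mol).
Br > Sb: relative to Sb, both the across-period and down-group shifts push Br's electron affinity up.
Cl > Br: Cl sits above Br in group 17, so the down-group effect alone puts Cl higher.
Approximate values (kJ/mol): Li 60, Cl 349, Ga 29, Br 325, Sr 5, Sb 103.
So from highest to lowest: Cl > Br > Sb > Li > Ga > Sr.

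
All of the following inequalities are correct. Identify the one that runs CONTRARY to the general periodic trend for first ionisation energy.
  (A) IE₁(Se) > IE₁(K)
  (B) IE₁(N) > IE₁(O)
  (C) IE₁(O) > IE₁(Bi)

(B)

The general trend: first ionisation energy increases across a period and decreases down a group.
(A) Se (period 4, group 16) vs K (period 4, group 1): the stated order agrees with the simple trend.
(B) N (period 2, group 15) vs O (period 2, group 16): the stated order contradicts the simple trend.
(C) O (period 2, group 16) vs Bi (period 6, group 15): the stated order agrees with the simple trend.
The exception is (B): pairing an electron in O's 2p⁴ costs repulsion energy, so O ionizes more easily than half-filled N (2p³).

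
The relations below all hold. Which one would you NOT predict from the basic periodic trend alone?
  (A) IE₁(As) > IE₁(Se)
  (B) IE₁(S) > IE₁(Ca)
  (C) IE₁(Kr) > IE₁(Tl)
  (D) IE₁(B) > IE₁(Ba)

The general trend: first ionization energy increases across a period and decreases down a group.
(A) As (period 4, group 15) vs Se (period 4, group 16): the stated order contradicts the simple trend.
(B) S (period 3, group 16) vs Ca (period 4, group 2): the stated order agrees with the simple trend.
(C) Kr (period 4, group 18) vs Tl (period 6, group 13): the stated order agrees with the simple trend.
(D) B (period 2, group 13) vs Ba (period 6, group 2): the stated order agrees with the simple trend.
The exception is (A): Se (4p⁴) ionizes more easily than half-filled As (4p³).

(A)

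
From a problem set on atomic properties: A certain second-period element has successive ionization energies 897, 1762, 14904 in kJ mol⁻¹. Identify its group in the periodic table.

Group 2

Look for the largest jump between consecutive ionization energies: IE3/IE2 ≈ 8.5, far larger than any earlier ratio.
That jump marks the point where a core electron is being removed. So the atom has 2 valence electrons.
A main-group element with 2 valence electrons is in group 2.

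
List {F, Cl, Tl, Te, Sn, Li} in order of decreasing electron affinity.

Cl > F > Te > Sn > Li > Tl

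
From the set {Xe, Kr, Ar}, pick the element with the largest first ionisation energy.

Ar is in period 3, group 18; Kr is in period 4, group 18; Xe is in period 5, group 18.
Across a period the outer electron is held more tightly (higher IE₁); down a group it sits in a higher shell, more shielded, and comes off more easily.
All are in group 18, so first ionization energy increases up the group.
The largest first ionisation energy among these belongs to Ar.

Ar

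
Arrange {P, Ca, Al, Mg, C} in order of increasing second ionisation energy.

IE_2 is the cost of taking one more electron from the +1 cation: P⁺ still has 4 valence electrons; Ca⁺ still has 1 valence electron; Al⁺ still has 2 valence electrons; Mg⁺ still has 1 valence electron; C⁺ still has 3 valence electrons.
All are still removing valence electrons, so compare the +1 ions as you would atoms: IE_2 generally rises across a period (higher Z_eff) and falls down a group (larger shell), subject to the usual subshell exceptions.
Valence configurations: P⁺ [Ne]3s²3p², Ca⁺ [Ar]4s¹, Al⁺ [Ne]3s², Mg⁺ [Ne]3s¹, C⁺ [He]2s²2p¹.
The numbers (kJ/mol): P 1907, Ca 1145, Al 1817, Mg 1451, C 2353.
Overall IE_2 order: Ca < Mg < Al < P < C.

Ca < Mg < Al < P < C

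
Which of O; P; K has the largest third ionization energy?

IE_3 is the cost of taking one more electron from the +2 cation: O²⁺ still has 4 valence electrons; P²⁺ still has 3 valence electrons; K²⁺ is already 1 electron into the core.
Usually core removal costs more than valence removal, but here the competition is close: a tightly held n=2 valence electron can cost more to remove than an n=3 core electron, so the actual values have to decide it.
Valence configurations: O²⁺ [He]2s²2p², P²⁺ [Ne]3s²3p¹.
The numbers (kJ/mol): O 5300, P 2914, K 4420.
Putting it together, IE_3: P < K < O.

O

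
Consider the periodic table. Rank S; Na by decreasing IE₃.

Consider each +2 ion: S²⁺ still has 4 valence electrons; Na²⁺ is already 1 electron into the core.
Core electrons are held far more tightly than valence electrons, so Na tops the IE_3 order.
Tabulated IE_3 (kJ/mol): S 3357, Na 6910.
So the third ionization energies run S < Na.

Na, S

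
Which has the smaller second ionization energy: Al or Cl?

Al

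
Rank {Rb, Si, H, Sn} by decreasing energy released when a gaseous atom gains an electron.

Atoms with high Z_eff and room in the valence shell (especially the halogens) have the most exothermic electron affinities.
Neither a single period nor a single group — weigh both effects.
H > Rb: they share group 1; the group trend gives H the larger value.
Sn > H: the two effects oppose for this pair; the across-period effect wins (107 vs 73 kJ/mol).
Si > Sn: Si sits above Sn in group 14, so the down-group effect alone puts Si higher.
Approximate values (kJ/mol): H 73, Si 134, Rb 47, Sn 107.
So from highest to lowest: Si > Sn > H > Rb.

Si, Sn, H, Rb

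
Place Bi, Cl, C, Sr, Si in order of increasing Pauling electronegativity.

EN rises left→right (higher Z_eff, smaller atoms) and falls top→bottom (larger, more shielded atoms).
Neither a single period nor a single group — weigh both effects.
Si > Sr: relative to Sr, both the across-period and down-group shifts push Si's electronegativity up.
Bi > Si: the two effects oppose for this pair; the across-period effect wins (2.02 vs 1.90).
C > Bi: period and group pull opposite ways; the down-group shift dominates (2.55 vs 2.02).
Cl > C: the two effects oppose for this pair; the across-period effect wins (3.16 vs 2.55).
Tabulated electronegativity (Pauling): C 2.55, Si 1.90, Cl 3.16, Sr 0.95, Bi 2.02.
So from lowest to highest: Sr < Si < Bi < C < Cl.

Sr < Si < Bi < C < Cl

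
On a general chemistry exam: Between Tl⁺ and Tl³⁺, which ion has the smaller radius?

Both ions have Z = 81 protons, but Tl³⁺ has lost more electrons, so its remaining electrons feel a larger effective nuclear charge per electron and are pulled in more tightly.
Higher positive charge → smaller ion, so Tl⁺ > Tl³⁺.

Tl³⁺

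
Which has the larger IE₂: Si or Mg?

Si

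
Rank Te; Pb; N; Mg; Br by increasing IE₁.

Pb, Mg, Te, Br, N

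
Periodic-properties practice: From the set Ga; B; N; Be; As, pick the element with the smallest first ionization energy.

Be is in period 2, group 2; B is in period 2, group 13; N is in period 2, group 15; Ga is in period 4, group 13; As is in period 4, group 15.
First ionization energy rises across a period (greater Z_eff holds electrons more tightly) and falls down a group (valence electrons are farther from the nucleus).
Here both period and group differ, so the two effects have to be weighed against each other.
B > Ga: they share group 13; the group trend gives B the larger value.
Be > B: this pair runs against the simple trend — see the exception note.
As > Be: the two effects oppose for this pair; the across-period effect wins (947 vs 900 kJ/mol).
N > As: N sits above As in group 15, so the down-group effect alone puts N higher.
Note the exception: Be has a higher first ionization energy than B, contrary to the simple trend — removing B's lone 2p electron is easier than breaking Be's filled 2s².
Tabulated first ionization energy (kJ/mol): Be 900, B 801, N 1402, Ga 579, As 947.
The smallest first ionization energy among these belongs to Ga.

Ga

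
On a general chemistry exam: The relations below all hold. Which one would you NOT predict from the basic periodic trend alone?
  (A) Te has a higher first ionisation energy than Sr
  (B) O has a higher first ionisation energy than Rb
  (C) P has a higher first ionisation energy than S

The general trend: first ionisation energy increases across a period and decreases down a group.
(A) Te (period 5, group 16) vs Sr (period 5, group 2): the stated order agrees with the simple trend.
(B) O (period 2, group 16) vs Rb (period 5, group 1): the stated order agrees with the simple trend.
(C) P (period 3, group 15) vs S (period 3, group 16): the stated order contradicts the simple trend.
The exception is (C): S (3p⁴) ionizes more easily than half-filled P (3p³) because the paired 3p electron in S is pushed out by e⁻–e⁻ repulsion.

(C)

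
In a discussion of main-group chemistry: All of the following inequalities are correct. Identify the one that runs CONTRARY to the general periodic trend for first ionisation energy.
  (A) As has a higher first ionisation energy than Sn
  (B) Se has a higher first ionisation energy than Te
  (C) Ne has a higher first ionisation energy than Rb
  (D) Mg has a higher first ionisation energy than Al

(D)

The general trend: first ionisation energy increases across a period and decreases down a group.
(A) As (period 4, group 15) vs Sn (period 5, group 14): the stated order agrees with the simple trend.
(B) Se (period 4, group 16) vs Te (period 5, group 16): the stated order agrees with the simple trend.
(C) Ne (period 2, group 18) vs Rb (period 5, group 1): the stated order agrees with the simple trend.
(D) Mg (period 3, group 2) vs Al (period 3, group 13): the stated order contradicts the simple trend.
The exception is (D): Al's single 3p electron is easier to remove than one from Mg's filled 3s².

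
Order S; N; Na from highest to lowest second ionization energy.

Na > N > S

Consider each +1 ion: S⁺ still has 5 valence electrons; N⁺ still has 4 valence electrons; Na⁺ is the bare [Ne] core.
Core electrons are held far more tightly than valence electrons, so Na tops the IE_2 order.
Valence configurations: S⁺ [Ne]3s²3p³, N⁺ [He]2s²2p².
Tabulated IE_2 (kJ/mol): S 2252, N 2856, Na 4562.
Putting it together, IE_2: S < N < Na.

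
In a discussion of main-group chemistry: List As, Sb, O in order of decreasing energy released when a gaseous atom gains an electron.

O > Sb > As

Electron affinity generally becomes more exothermic across a period toward the halogens and less exothermic down a group.
These span different periods and groups, so the two trends combine.
Sb > As: this pair runs against the simple trend — see the exception note.
O > Sb: both effects reinforce here, so O is clearly the higher of the two.
Note the exception: Sb has a higher electron affinity than As, contrary to the simple trend — both are half-filled np³, but the pairing/repulsion penalty for the added electron shrinks as the p orbitals become larger and more diffuse down the group, and for Sb that outweighs the weaker nuclear attraction.
Approximate values (kJ/mol): O 141, As 78, Sb 103.
So from highest to lowest: O > Sb > As.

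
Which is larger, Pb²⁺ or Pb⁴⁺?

Both ions have Z = 82 protons, but Pb⁴⁺ has lost more electrons, so its remaining electrons feel a larger effective nuclear charge per electron and are pulled in more tightly.
Higher positive charge → smaller ion, so Pb²⁺ > Pb⁴⁺.

Pb²⁺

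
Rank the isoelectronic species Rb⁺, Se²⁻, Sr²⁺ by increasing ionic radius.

Sr²⁺, Rb⁺, Se²⁻

All of these have 36 electrons, so size is governed by nuclear charge alone: the more protons, the stronger the pull on the same electron cloud, and the smaller the ion.
Nuclear charges: Sr²⁺ (Z=38), Rb⁺ (Z=37), Se²⁻ (Z=34).
Smallest to largest: Sr²⁺ < Rb⁺ < Se²⁻.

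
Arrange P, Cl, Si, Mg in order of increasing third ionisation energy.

P < Si < Cl < Mg

The third ionization energy removes an electron from the +2 ion. For each element: P²⁺ still has 3 valence electrons; Cl²⁺ still has 5 valence electrons; Si²⁺ still has 2 valence electrons; Mg²⁺ is the bare [Ne] core.
Core electrons are held far more tightly than valence electrons, so Mg tops the IE_3 order.
Valence configurations: P²⁺ [Ne]3s²3p¹, Cl²⁺ [Ne]3s²3p³, Si²⁺ [Ne]3s².
P²⁺ loses a lone 3p electron whereas Si²⁺ must break into a filled 3s² pair, so IE_3(Si) > IE_3(P) even though P has the higher nuclear charge.
Approximate IE_3 values (kJ/mol): P 2914, Cl 3822, Si 3232, Mg 7733.
Hence IE_3: P < Si < Cl < Mg.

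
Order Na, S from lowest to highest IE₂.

S < Na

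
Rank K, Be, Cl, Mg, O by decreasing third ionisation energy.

IE_3 is the cost of taking one more electron from the +2 cation: K²⁺ is already 1 electron into the core; Be²⁺ is the bare [He] core; Cl²⁺ still has 5 valence electrons; Mg²⁺ is the bare [Ne] core; O²⁺ still has 4 valence electrons.
Usually core removal costs more than valence removal, but here the competition is close: a tightly held n=2 valence electron can cost more to remove than an n=3 core electron, so the actual values have to decide it.
Valence configurations: Cl²⁺ [Ne]3s²3p³, O²⁺ [He]2s²2p².
Approximate IE_3 values (kJ/mol): K 4420, Be 14849, Cl 3822, Mg 7733, O 5300.
Overall IE_3 order: Cl < K < O < Mg < Be.

Be > Mg > O > K > Cl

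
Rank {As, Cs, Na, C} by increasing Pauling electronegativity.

C is in period 2, group 14; Na is in period 3, group 1; As is in period 4, group 15; Cs is in period 6, group 1.
Atoms toward the upper right of the periodic table pull bonding electrons most strongly.
These span different periods and groups, so the two trends combine.
Na > Cs: they share group 1; the group trend gives Na the larger value.
As > Na: period and group pull opposite ways; the across-period shift dominates (2.18 vs 0.93).
C > As: period and group pull opposite ways; the down-group shift dominates (2.55 vs 2.18).
For reference (Pauling): C 2.55, Na 0.93, As 2.18, Cs 0.79.
So from lowest to highest: Cs < Na < As < C.

Cs, Na, As, C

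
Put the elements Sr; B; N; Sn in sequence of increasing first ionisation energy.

B is in period 2, group 13; N is in period 2, group 15; Sr is in period 5, group 2; Sn is in period 5, group 14.
IE₁ increases left→right with effective nuclear charge and decreases top→bottom as the valence shell moves farther out.
Neither a single period nor a single group — weigh both effects.
Sn > Sr: both are in period 5; the period trend gives Sn the larger value.
B > Sn: period and group pull opposite ways; the down-group shift dominates (801 vs 709 kJ/mol).
N > B: N lies to the right of B in period 2, so the across-period effect alone puts N higher.
Tabulated first ionization energy (kJ/mol): B 801, N 1402, Sr 550, Sn 709.
So from lowest to highest: Sr < Sn < B < N.

Sr < Sn < B < N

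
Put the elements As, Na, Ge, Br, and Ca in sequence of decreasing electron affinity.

Br, Ge, As, Na, Ca

Na is in period 3, group 1; Ca is in period 4, group 2; Ge is in period 4, group 14; As is in period 4, group 15; Br is in period 4, group 17.
EA tends to increase across a period and decrease down a group, though the pattern is less regular than for IE or radius.
Neither a single period nor a single group — weigh both effects.
Na > Ca: period and group pull opposite ways; the down-group shift dominates (53 vs 2 kJ/mol).
As > Na: period and group pull opposite ways; the across-period shift dominates (78 vs 53 kJ/mol).
Ge > As: this pair runs against the simple trend — see the exception note.
Br > Ge: Br lies to the right of Ge in period 4, so the across-period effect alone puts Br higher.
Note the exception: Ge has a higher electron affinity than As, contrary to the simple trend — adding an electron to As's half-filled 4p³ is unfavourable, so Ge (4p²) has the more exothermic EA.
For reference (kJ/mol): Na 53, Ca 2, Ge 119, As 78, Br 325.
So from highest to lowest: Br > Ge > As > Na > Ca.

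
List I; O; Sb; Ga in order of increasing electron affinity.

Ga < Sb < O < I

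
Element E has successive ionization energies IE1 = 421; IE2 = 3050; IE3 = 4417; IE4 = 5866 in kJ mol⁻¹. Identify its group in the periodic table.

Look for the largest jump between consecutive ionization energies: IE2/IE1 ≈ 7.2, far larger than any earlier ratio.
That jump marks the point where a core electron is being removed. So the atom has 1 valence electron.
A main-group element with 1 valence electron is in group 1.

Group 1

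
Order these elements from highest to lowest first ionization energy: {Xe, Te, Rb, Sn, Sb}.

Rb is in period 5, group 1; Sn is in period 5, group 14; Sb is in period 5, group 15; Te is in period 5, group 16; Xe is in period 5, group 18.
Removing the outermost electron gets harder across a period and easier down a group.
All lie in period 5, so first ionization energy increases left to right.
So from highest to lowest: Xe > Te > Sb > Sn > Rb.

Xe, Te, Sb, Sn, Rb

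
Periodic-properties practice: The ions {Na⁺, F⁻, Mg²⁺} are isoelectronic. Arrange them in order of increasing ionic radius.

All of these have 10 electrons, so size is governed by nuclear charge alone: the more protons, the stronger the pull on the same electron cloud, and the smaller the ion.
Nuclear charges: Mg²⁺ (Z=12), Na⁺ (Z=11), F⁻ (Z=9).
Smallest to largest: Mg²⁺ < Na⁺ < F⁻.

Mg²⁺, Na⁺, F⁻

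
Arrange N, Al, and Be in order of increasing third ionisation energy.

Al, N, Be

Consider each +2 ion: N²⁺ still has 3 valence electrons; Al²⁺ still has 1 valence electron; Be²⁺ is the bare [He] core.
Breaking into a closed-shell core is much more expensive than removing a leftover valence electron — Be has the largest IE_3 here.
Valence configurations: N²⁺ [He]2s²2p¹, Al²⁺ [Ne]3s¹.
The numbers (kJ/mol): N 4578, Al 2745, Be 14849.
Putting it together, IE_3: Al < N < Be.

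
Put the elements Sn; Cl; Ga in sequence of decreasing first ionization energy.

Cl is in period 3, group 17; Ga is in period 4, group 13; Sn is in period 5, group 14.
IE₁ increases left→right with effective nuclear charge and decreases top→bottom as the valence shell moves farther out.
Here both period and group differ, so the two effects have to be weighed against each other.
Sn > Ga: period and group pull opposite ways; the across-period shift dominates (709 vs 579 kJ/mol).
Cl > Sn: relative to Sn, both the across-period and down-group shifts push Cl's first ionization energy up.
For reference (kJ/mol): Cl 1251, Ga 579, Sn 709.
So from highest to lowest: Cl > Sn > Ga.

Cl > Sn > Ga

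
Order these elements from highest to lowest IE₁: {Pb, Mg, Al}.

Mg is in period 3, group 2; Al is in period 3, group 13; Pb is in period 6, group 14.
Across a period the outer electron is held more tightly (higher IE₁); down a group it sits in a higher shell, more shielded, and comes off more easily.
Here both period and group differ, so the two effects have to be weighed against each other.
Pb > Al: period and group pull opposite ways; the across-period shift dominates (716 vs 578 kJ/mol).
Mg > Pb: period and group pull opposite ways; the down-group shift dominates (738 vs 716 kJ/mol).
Note the exception: Mg has a higher first ionization energy than Al, contrary to the simple trend — Al's single 3p electron is easier to remove than one from Mg's filled 3s².
Approximate values (kJ/mol): Mg 738, Al 578, Pb 716.
So from highest to lowest: Mg > Pb > Al.

Mg > Pb > Al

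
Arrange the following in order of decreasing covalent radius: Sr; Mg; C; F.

C is in period 2, group 14; F is in period 2, group 17; Mg is in period 3, group 2; Sr is in period 5, group 2.
Moving right in a period, electrons are added to the same shell under a stronger nuclear pull, so atoms get smaller; moving down, a new shell is opened and atoms get larger.
Here both period and group differ, so the two effects have to be weighed against each other.
C > F: C lies to the left of F in period 2, so the across-period effect alone puts C larger.
Mg > C: relative to C, both the across-period and down-group shifts push Mg's atomic radius up.
Sr > Mg: Sr sits below Mg in group 2, so the down-group effect alone puts Sr larger.
For reference (pm): C 75, F 64, Mg 139, Sr 185.
So from largest to smallest: Sr > Mg > C > F.

Sr, Mg, C, F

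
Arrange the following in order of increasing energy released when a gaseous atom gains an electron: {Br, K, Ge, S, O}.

K < Ge < O < S < Br

O is in period 2, group 16; S is in period 3, group 16; K is in period 4, group 1; Ge is in period 4, group 14; Br is in period 4, group 17.
Electron affinity generally becomes more exothermic across a period toward the halogens and less exothermic down a group.
Here both period and group differ, so the two effects have to be weighed against each other.
Ge > K: Ge lies to the right of K in period 4, so the across-period effect alone puts Ge higher.
O > Ge: relative to Ge, both the across-period and down-group shifts push O's electron affinity up.
S > O: this pair runs against the simple trend — see the exception note.
Br > S: the two effects oppose for this pair; the across-period effect wins (325 vs 200 kJ/mol).
Note the exception: S has a higher electron affinity than O, contrary to the simple trend — the compact 2p subshell of O repels the added electron more than S's larger 3p does.
For reference (kJ/mol): O 141, S 200, K 48, Ge 119, Br 325.
So from lowest to highest: K < Ge < O < S < Br.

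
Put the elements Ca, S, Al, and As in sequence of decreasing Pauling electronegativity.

Electronegativity increases across a period and decreases down a group, tracking effective nuclear charge and atomic size.
Here both period and group differ, so the two effects have to be weighed against each other.
Al > Ca: both effects reinforce here, so Al is clearly the higher of the two.
As > Al: period and group pull opposite ways; the across-period shift dominates (2.18 vs 1.61).
S > As: relative to As, both the across-period and down-group shifts push S's electronegativity up.
Approximate values (Pauling): Al 1.61, S 2.58, Ca 1.00, As 2.18.
So from highest to lowest: S > As > Al > Ca.

S > As > Al > Ca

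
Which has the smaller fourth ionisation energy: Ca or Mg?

Ca

After 3 electrons have been removed, what remains? Ca³⁺ is already 1 electron into the core; Mg³⁺ is already 1 electron into the core.
All of these are removing an electron from a noble-gas core or deeper; the smaller core (lower principal quantum number) is held far more tightly, and within a period the higher nuclear charge binds the same core more tightly.
The numbers (kJ/mol): Ca 6491, Mg 10543.
Hence IE_4: Ca < Mg.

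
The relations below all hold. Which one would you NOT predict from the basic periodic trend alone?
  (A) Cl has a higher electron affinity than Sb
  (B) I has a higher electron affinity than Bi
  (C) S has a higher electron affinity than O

(C)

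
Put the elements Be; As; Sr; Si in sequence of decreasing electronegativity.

Be is in period 2, group 2; Si is in period 3, group 14; As is in period 4, group 15; Sr is in period 5, group 2.
Atoms toward the upper right of the periodic table pull bonding electrons most strongly.
Here both period and group differ, so the two effects have to be weighed against each other.
Be > Sr: they share group 2; the group trend gives Be the larger value.
Si > Be: period and group pull opposite ways; the across-period shift dominates (1.90 vs 1.57).
As > Si: period and group pull opposite ways; the across-period shift dominates (2.18 vs 1.90).
Approximate values (Pauling): Be 1.57, Si 1.90, As 2.18, Sr 0.95.
So from highest to lowest: As > Si > Be > Sr.

As, Si, Be, Sr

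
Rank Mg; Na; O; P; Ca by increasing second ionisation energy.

IE_2 is the cost of taking one more electron from the +1 cation: Mg⁺ still has 1 valence electron; Na⁺ is the bare [Ne] core; O⁺ still has 5 valence electrons; P⁺ still has 4 valence electrons; Ca⁺ still has 1 valence electron.
Pulling an electron out of a noble-gas core costs far more than removing a remaining valence electron, so Na sits at the high end of IE_2.
Valence configurations: Mg⁺ [Ne]3s¹, O⁺ [He]2s²2p³, P⁺ [Ne]3s²3p², Ca⁺ [Ar]4s¹.
Approximate IE_2 values (kJ/mol): Mg 1451, Na 4562, O 3388, P 1907, Ca 1145.
Hence IE_2: Ca < Mg < P < O < Na.

Ca < Mg < P < O < Na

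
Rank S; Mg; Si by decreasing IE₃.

Mg > S > Si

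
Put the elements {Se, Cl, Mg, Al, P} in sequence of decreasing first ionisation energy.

Mg is in period 3, group 2; Al is in period 3, group 13; P is in period 3, group 15; Cl is in period 3, group 17; Se is in period 4, group 16.
First ionization energy rises across a period (greater Z_eff holds electrons more tightly) and falls down a group (valence electrons are farther from the nucleus).
Neither a single period nor a single group — weigh both effects.
Mg > Al: this pair runs against the simple trend — see the exception note.
Se > Mg: the two effects oppose for this pair; the across-period effect wins (941 vs 738 kJ/mol).
P > Se: the two effects oppose for this pair; the down-group effect wins (1012 vs 941 kJ/mol).
Cl > P: both are in period 3; the period trend gives Cl the larger value.
Note the exception: Mg has a higher first ionization energy than Al, contrary to the simple trend — Al's single 3p electron is easier to remove than one from Mg's filled 3s².
For reference (kJ/mol): Mg 738, Al 578, P 1012, Cl 1251, Se 941.
So from highest to lowest: Cl > P > Se > Mg > Al.

Cl, P, Se, Mg, Al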